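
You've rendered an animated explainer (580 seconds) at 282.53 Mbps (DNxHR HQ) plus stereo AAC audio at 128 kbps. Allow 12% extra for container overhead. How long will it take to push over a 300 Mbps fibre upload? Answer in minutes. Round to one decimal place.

Audio: 128 kbps = 0.128 Mbps.
Total bitrate: 282.658 Mbps.
File: 282.658 Mbps × 580 s = 163941.6 Mb.
With 12% container overhead: ×1.12. → 183614.6 Mb.
At 300 Mbps: 183614.6 / 300 = 612.0 s ≈ 10.2 minutes.

10.2 minutes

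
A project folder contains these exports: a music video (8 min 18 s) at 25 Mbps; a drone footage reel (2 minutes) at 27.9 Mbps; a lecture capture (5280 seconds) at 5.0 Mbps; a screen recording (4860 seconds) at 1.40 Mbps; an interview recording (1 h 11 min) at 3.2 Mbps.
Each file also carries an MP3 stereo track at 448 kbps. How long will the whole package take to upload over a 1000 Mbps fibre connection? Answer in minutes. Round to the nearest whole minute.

1 minutes

Audio: 448 kbps = 0.448 Mbps.
music video: 25.448 Mbps × 498 s = 12673.1 Mb
drone footage reel: 28.348 Mbps × 120 s = 3401.8 Mb
lecture capture: 5.448 Mbps × 5280 s = 28765.4 Mb
screen recording: 1.848 Mbps × 4860 s = 8981.3 Mb
interview recording: 3.648 Mbps × 4260 s = 15540.5 Mb
Total: 69362.1 Mb = 8670.3 MB.
At 1000 Mbps: 69362.1 / 1000 = 69 s ≈ 1.16 minutes.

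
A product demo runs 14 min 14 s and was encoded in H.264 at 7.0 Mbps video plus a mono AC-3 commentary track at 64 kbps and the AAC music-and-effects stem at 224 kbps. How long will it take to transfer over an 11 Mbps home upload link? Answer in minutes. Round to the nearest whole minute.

9 minutes

14 min 14 s = 854 s
Audio total: 64 + 224 = 288 kbps = 0.288 Mbps.
Total bitrate: 7.288 Mbps.
File: 7.288 Mbps × 854 s = 6224.0 Mb.
At 11 Mbps: 6224.0 / 11 = 565.8 s ≈ 9.43 minutes.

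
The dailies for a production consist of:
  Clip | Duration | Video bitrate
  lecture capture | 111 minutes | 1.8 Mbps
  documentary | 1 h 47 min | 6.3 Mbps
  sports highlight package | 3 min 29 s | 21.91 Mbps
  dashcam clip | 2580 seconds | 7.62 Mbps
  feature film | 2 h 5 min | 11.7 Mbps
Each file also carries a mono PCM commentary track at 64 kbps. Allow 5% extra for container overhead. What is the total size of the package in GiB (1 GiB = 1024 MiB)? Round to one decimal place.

20.3 GiB

Audio: 64 kbps = 0.064 Mbps.
lecture capture: 1.864 Mbps × 6660 s × 1.05 = 13035.0 Mb
documentary: 6.364 Mbps × 6420 s × 1.05 = 42899.7 Mb
sports highlight package: 21.974 Mbps × 209 s × 1.05 = 4822.2 Mb
dashcam clip: 7.684 Mbps × 2580 s × 1.05 = 20816.0 Mb
feature film: 11.764 Mbps × 7500 s × 1.05 = 92641.5 Mb
Total: 174214.3 Mb = 21776.8 MB.
= 20.28 GiB.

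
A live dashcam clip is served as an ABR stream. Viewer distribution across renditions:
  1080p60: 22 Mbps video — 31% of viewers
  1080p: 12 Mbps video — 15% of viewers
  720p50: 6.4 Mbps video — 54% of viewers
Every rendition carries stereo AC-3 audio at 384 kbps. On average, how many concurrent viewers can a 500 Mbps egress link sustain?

Audio: 384 kbps = 0.384 Mbps.
Average per-viewer bitrate: 0.31×22.384 + 0.15×12.384 + 0.54×6.784 = 12.460 Mbps.
500 Mbps = 500.0 Mbps; 500.0 / 12.460 = 40.13 → 40.

40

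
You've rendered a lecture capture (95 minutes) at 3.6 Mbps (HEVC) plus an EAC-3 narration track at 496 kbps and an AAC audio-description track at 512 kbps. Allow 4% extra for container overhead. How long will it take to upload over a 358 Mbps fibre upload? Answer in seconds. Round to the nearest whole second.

76 seconds

95 min = 5700 s
Audio total: 496 + 512 = 1008 kbps = 1.008 Mbps.
Total bitrate: 4.608 Mbps.
File: 4.608 Mbps × 5700 s = 26265.6 Mb.
With 4% container overhead: ×1.04. → 27316.2 Mb.
At 358 Mbps: 27316.2 / 358 = 76.3 s ≈ 76.3 seconds.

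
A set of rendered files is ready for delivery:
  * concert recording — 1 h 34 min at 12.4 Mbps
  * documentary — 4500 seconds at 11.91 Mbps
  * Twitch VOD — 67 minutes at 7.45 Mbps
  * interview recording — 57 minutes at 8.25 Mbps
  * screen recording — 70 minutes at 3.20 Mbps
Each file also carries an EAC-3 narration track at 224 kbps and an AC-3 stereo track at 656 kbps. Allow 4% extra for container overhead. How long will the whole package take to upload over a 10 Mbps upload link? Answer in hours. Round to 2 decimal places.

6.19 hours

Audio total: 224 + 656 = 880 kbps = 0.880 Mbps.
concert recording: 13.280 Mbps × 5640 s × 1.04 = 77895.2 Mb
documentary: 12.790 Mbps × 4500 s × 1.04 = 59857.2 Mb
Twitch VOD: 8.330 Mbps × 4020 s × 1.04 = 34826.1 Mb
interview recording: 9.130 Mbps × 3420 s × 1.04 = 32473.6 Mb
screen recording: 4.080 Mbps × 4200 s × 1.04 = 17821.4 Mb
Total: 222873.5 Mb = 27859.2 MB.
At 10 Mbps: 222873.5 / 10 = 22287 s ≈ 6.19 hours.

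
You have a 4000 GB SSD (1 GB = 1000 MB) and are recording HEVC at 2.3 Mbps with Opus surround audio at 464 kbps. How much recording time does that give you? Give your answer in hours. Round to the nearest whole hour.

Audio: 464 kbps = 0.464 Mbps.
Total bitrate: 2.3 + 0.464 = 2.764 Mbps.
Capacity: 4000 GB = 32,000,000 Mb.
Recording time: 32,000,000 / 2.764 = 11,577,424 s ≈ 3,216 hours.

3216 hours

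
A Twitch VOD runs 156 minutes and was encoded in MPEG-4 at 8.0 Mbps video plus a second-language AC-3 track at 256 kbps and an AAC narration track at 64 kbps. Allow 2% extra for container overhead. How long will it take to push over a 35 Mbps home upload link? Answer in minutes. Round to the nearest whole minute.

156 min = 9360 s
Audio total: 256 + 64 = 320 kbps = 0.320 Mbps.
Total bitrate: 8.320 Mbps.
File: 8.320 Mbps × 9360 s = 77875.2 Mb.
With 2% container overhead: ×1.02. → 79432.7 Mb.
At 35 Mbps: 79432.7 / 35 = 2269.5 s ≈ 37.8 minutes.

38 minutes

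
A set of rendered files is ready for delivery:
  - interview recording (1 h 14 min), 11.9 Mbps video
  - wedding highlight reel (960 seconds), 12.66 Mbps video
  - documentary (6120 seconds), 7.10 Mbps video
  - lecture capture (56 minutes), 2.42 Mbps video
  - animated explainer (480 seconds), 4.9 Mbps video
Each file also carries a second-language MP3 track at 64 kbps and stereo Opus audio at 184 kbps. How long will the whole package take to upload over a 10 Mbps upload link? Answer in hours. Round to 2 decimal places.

3.41 hours

Audio total: 64 + 184 = 248 kbps = 0.248 Mbps.
interview recording: 12.148 Mbps × 4440 s = 53937.1 Mb
wedding highlight reel: 12.908 Mbps × 960 s = 12391.7 Mb
documentary: 7.348 Mbps × 6120 s = 44969.8 Mb
lecture capture: 2.668 Mbps × 3360 s = 8964.5 Mb
animated explainer: 5.148 Mbps × 480 s = 2471.0 Mb
Total: 122734.1 Mb = 15341.8 MB.
At 10 Mbps: 122734.1 / 10 = 12273 s ≈ 3.41 hours.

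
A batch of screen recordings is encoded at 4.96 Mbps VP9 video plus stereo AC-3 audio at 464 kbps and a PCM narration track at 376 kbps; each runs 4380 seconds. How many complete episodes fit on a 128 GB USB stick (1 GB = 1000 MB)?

Audio total: 464 + 376 = 840 kbps = 0.840 Mbps.
Total bitrate: 5.800 Mbps.
Per item: 5.800 Mbps × 4380 s = 25,404 Mb = 3,176 MB.
Capacity: 128 GB = 1,024,000 Mb; 40.31 items → 40 complete.

40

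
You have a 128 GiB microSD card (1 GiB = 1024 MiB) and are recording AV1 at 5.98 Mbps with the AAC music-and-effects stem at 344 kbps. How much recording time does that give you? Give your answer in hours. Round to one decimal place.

Audio: 344 kbps = 0.344 Mbps.
Total bitrate: 5.98 + 0.344 = 6.324 Mbps.
Capacity: 128 GiB = 1,099,512 Mb.
Recording time: 1,099,512 / 6.324 = 173,863 s ≈ 48.3 hours.

48.3 hours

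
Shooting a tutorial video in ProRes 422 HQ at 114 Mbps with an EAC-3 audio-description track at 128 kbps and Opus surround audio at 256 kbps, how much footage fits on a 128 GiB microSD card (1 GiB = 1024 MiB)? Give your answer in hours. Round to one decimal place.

Audio total: 128 + 256 = 384 kbps = 0.384 Mbps.
Total bitrate: 114 + 0.384 = 114.384 Mbps.
Capacity: 128 GiB = 1,099,512 Mb.
Recording time: 1,099,512 / 114.384 = 9,612 s ≈ 2.67 hours.

2.7 hours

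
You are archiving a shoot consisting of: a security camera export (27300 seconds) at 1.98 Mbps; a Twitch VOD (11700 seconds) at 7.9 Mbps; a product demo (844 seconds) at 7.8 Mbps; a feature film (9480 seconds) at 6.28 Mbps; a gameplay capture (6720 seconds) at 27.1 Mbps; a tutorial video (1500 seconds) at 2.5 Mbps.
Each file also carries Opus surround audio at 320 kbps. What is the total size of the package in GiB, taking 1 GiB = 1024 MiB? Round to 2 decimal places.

Audio: 320 kbps = 0.320 Mbps.
security camera export: 2.300 Mbps × 27300 s = 62790.0 Mb
Twitch VOD: 8.220 Mbps × 11700 s = 96174.0 Mb
product demo: 8.120 Mbps × 844 s = 6853.3 Mb
feature film: 6.600 Mbps × 9480 s = 62568.0 Mb
gameplay capture: 27.420 Mbps × 6720 s = 184262.4 Mb
tutorial video: 2.820 Mbps × 1500 s = 4230.0 Mb
Total: 416877.7 Mb = 52109.7 MB.
= 48.53 GiB.

48.53 GiB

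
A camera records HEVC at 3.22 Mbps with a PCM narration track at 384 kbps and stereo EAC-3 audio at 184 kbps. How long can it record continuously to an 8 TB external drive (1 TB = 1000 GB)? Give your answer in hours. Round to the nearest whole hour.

Audio total: 384 + 184 = 568 kbps = 0.568 Mbps.
Total bitrate: 3.22 + 0.568 = 3.788 Mbps.
Capacity: 8 TB = 64,000,000 Mb.
Recording time: 64,000,000 / 3.788 = 16,895,459 s ≈ 4,693 hours.

4693 hours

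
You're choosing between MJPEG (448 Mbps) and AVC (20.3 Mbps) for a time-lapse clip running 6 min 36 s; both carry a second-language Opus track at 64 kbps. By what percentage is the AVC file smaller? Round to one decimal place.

95.5%

6 min 36 s = 396 s
Audio: 64 kbps = 0.064 Mbps.
MJPEG: 448.064 Mbps × 396 s = 177433.3 Mb = 22.179 GB.
AVC: 20.364 Mbps × 396 s = 8064.1 Mb = 1.008 GB.
Reduction: (1 − 1.008/22.179) × 100 = 95.46%.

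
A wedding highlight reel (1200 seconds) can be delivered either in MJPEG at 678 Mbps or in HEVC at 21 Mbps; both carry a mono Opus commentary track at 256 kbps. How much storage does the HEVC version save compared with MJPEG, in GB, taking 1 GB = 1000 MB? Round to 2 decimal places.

98.55 GB

Audio: 256 kbps = 0.256 Mbps.
MJPEG: 678.256 Mbps × 1200 s = 813907.2 Mb = 101.738 GB.
HEVC: 21.256 Mbps × 1200 s = 25507.2 Mb = 3.188 GB.
Saving: 101.738 − 3.188 = 98.550 GB.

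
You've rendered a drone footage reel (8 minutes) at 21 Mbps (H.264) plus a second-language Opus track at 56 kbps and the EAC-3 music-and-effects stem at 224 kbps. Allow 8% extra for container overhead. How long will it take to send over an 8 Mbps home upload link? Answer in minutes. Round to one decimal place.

23.0 minutes

8 min = 480 s
Audio total: 56 + 224 = 280 kbps = 0.280 Mbps.
Total bitrate: 21.280 Mbps.
File: 21.280 Mbps × 480 s = 10214.4 Mb.
With 8% container overhead: ×1.08. → 11031.6 Mb.
At 8 Mbps: 11031.6 / 8 = 1378.9 s ≈ 23 minutes.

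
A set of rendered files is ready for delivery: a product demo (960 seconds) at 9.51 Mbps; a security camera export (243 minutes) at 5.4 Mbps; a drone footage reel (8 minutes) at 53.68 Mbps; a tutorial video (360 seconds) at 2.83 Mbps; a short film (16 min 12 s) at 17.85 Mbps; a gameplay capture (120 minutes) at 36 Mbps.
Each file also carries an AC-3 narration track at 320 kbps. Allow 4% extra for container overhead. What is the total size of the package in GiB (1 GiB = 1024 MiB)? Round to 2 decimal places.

Audio: 320 kbps = 0.320 Mbps.
product demo: 9.830 Mbps × 960 s × 1.04 = 9814.3 Mb
security camera export: 5.720 Mbps × 14580 s × 1.04 = 86733.5 Mb
drone footage reel: 54.000 Mbps × 480 s × 1.04 = 26956.8 Mb
tutorial video: 3.150 Mbps × 360 s × 1.04 = 1179.4 Mb
short film: 18.170 Mbps × 972 s × 1.04 = 18367.7 Mb
gameplay capture: 36.320 Mbps × 7200 s × 1.04 = 271964.2 Mb
Total: 415015.8 Mb = 51877.0 MB.
= 48.31 GiB.

48.31 GiB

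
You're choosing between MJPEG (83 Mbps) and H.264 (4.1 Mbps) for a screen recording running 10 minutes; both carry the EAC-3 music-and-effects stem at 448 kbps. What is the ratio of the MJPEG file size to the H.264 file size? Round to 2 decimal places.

10 min = 600 s
Audio: 448 kbps = 0.448 Mbps.
MJPEG: 83.448 Mbps × 600 s = 50068.8 Mb = 6.259 GB.
H.264: 4.548 Mbps × 600 s = 2728.8 Mb = 0.341 GB.
Ratio: 6.259 / 0.341 = 18.348.

18.35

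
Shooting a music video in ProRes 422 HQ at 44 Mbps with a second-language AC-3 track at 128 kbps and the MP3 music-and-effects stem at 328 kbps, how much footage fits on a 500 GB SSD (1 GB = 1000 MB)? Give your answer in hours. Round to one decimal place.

Audio total: 128 + 328 = 456 kbps = 0.456 Mbps.
Total bitrate: 44 + 0.456 = 44.456 Mbps.
Capacity: 500 GB = 4,000,000 Mb.
Recording time: 4,000,000 / 44.456 = 89,977 s ≈ 25.0 hours.

25.0 hours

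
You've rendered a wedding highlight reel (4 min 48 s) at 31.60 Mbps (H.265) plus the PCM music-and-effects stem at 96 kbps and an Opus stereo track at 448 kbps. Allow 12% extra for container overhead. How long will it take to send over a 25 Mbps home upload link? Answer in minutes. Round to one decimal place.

4 min 48 s = 288 s
Audio total: 96 + 448 = 544 kbps = 0.544 Mbps.
Total bitrate: 32.144 Mbps.
File: 32.144 Mbps × 288 s = 9257.5 Mb.
With 12% container overhead: ×1.12. → 10368.4 Mb.
At 25 Mbps: 10368.4 / 25 = 414.7 s ≈ 6.91 minutes.

6.9 minutes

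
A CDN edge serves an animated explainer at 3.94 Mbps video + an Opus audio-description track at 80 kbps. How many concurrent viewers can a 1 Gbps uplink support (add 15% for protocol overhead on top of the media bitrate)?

Audio: 80 kbps = 0.080 Mbps.
Per-viewer media rate: 4.020 Mbps.
On the wire with 15% overhead: 4.623 Mbps.
1 Gbps = 1,000 Mbps; 1,000 / 4.623 = 216.31 → 216 viewers.

216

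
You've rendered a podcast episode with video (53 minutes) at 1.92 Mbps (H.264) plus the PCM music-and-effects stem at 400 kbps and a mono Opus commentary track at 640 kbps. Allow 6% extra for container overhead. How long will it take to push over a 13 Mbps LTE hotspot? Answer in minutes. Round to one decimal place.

53 min = 3180 s
Audio total: 400 + 640 = 1040 kbps = 1.040 Mbps.
Total bitrate: 2.960 Mbps.
File: 2.960 Mbps × 3180 s = 9412.8 Mb.
With 6% container overhead: ×1.06. → 9977.6 Mb.
At 13 Mbps: 9977.6 / 13 = 767.5 s ≈ 12.8 minutes.

12.8 minutes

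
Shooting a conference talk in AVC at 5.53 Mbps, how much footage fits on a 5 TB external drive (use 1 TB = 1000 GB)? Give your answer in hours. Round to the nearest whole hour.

Capacity: 5 TB = 40,000,000 Mb.
Recording time: 40,000,000 / 5.530 = 7,233,273 s ≈ 2,009 hours.

2009 hours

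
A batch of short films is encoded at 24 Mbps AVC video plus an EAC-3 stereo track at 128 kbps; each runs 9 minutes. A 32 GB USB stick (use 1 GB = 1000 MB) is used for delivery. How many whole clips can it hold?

19

9 min = 540 s
Audio: 128 kbps = 0.128 Mbps.
Total bitrate: 24.128 Mbps.
Per item: 24.128 Mbps × 540 s = 13,029 Mb = 1,629 MB.
Capacity: 32 GB = 256,000 Mb; 19.65 items → 19 complete.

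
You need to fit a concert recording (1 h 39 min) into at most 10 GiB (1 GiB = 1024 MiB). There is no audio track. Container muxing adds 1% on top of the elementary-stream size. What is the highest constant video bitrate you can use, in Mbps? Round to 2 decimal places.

Budget: 10 GiB = 85899.3 Mb.
Stream payload after overhead: 85899.3 / 1.01 = 85048.9 Mb.
1 h 39 min = 99 min = 5940 s
Total bitrate budget: 85048.9 Mb / 5940 s = 14.318 Mbps.

14.32 Mbps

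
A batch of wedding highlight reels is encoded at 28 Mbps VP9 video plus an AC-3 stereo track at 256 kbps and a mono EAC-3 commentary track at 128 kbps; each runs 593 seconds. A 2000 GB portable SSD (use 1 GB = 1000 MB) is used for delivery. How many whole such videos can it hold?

Audio total: 256 + 128 = 384 kbps = 0.384 Mbps.
Total bitrate: 28.384 Mbps.
Per item: 28.384 Mbps × 593 s = 16,832 Mb = 2,104 MB.
Capacity: 2000 GB = 16,000,000 Mb; 950.59 items → 950 complete.

950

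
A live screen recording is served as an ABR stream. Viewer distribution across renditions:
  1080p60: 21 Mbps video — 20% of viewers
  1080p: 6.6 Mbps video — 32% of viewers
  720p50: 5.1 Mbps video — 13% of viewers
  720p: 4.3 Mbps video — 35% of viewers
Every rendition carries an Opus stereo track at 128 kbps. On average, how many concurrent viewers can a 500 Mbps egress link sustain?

58

Audio: 128 kbps = 0.128 Mbps.
Average per-viewer bitrate: 0.20×21.128 + 0.32×6.728 + 0.13×5.228 + 0.35×4.428 = 8.608 Mbps.
500 Mbps = 500.0 Mbps; 500.0 / 8.608 = 58.09 → 58.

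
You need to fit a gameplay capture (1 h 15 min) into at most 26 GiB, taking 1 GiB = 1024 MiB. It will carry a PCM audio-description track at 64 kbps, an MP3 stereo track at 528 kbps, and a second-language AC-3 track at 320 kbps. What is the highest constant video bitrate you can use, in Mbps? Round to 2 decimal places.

48.72 Mbps

Budget: 26 GiB = 223338.3 Mb.
1 h 15 min = 75 min = 4500 s
Total bitrate budget: 223338.3 Mb / 4500 s = 49.631 Mbps.
Audio total: 64 + 528 + 320 = 912 kbps = 0.912 Mbps.
Video: 49.631 − 0.912 = 48.719 Mbps.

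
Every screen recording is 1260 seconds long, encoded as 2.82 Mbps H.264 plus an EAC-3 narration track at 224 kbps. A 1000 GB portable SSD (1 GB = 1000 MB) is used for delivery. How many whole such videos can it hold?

2085

Audio: 224 kbps = 0.224 Mbps.
Total bitrate: 3.044 Mbps.
Per item: 3.044 Mbps × 1260 s = 3,835 Mb = 479.4 MB.
Capacity: 1000 GB = 8,000,000 Mb; 2085.81 items → 2085 complete.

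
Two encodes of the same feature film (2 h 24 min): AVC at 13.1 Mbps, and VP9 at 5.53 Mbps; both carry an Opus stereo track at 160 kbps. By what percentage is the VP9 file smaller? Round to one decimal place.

2 h 24 min = 144 min = 8640 s
Audio: 160 kbps = 0.160 Mbps.
AVC: 13.260 Mbps × 8640 s = 114566.4 Mb = 13.337 GiB.
VP9: 5.690 Mbps × 8640 s = 49161.6 Mb = 5.723 GiB.
Reduction: (1 − 5.723/13.337) × 100 = 57.09%.

57.1%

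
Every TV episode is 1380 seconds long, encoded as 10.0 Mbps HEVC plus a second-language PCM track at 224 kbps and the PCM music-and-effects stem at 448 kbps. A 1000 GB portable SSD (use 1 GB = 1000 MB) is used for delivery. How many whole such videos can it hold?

Audio total: 224 + 448 = 672 kbps = 0.672 Mbps.
Total bitrate: 10.672 Mbps.
Per item: 10.672 Mbps × 1380 s = 14,727 Mb = 1,841 MB.
Capacity: 1000 GB = 8,000,000 Mb; 543.21 items → 543 complete.

543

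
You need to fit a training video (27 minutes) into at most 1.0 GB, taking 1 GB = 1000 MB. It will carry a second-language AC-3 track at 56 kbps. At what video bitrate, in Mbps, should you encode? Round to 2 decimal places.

4.88 Mbps

Budget: 1.0 GB = 8000.0 Mb.
27 min = 1620 s
Total bitrate budget: 8000.0 Mb / 1620 s = 4.938 Mbps.
Audio: 56 kbps = 0.056 Mbps.
Video: 4.938 − 0.056 = 4.882 Mbps.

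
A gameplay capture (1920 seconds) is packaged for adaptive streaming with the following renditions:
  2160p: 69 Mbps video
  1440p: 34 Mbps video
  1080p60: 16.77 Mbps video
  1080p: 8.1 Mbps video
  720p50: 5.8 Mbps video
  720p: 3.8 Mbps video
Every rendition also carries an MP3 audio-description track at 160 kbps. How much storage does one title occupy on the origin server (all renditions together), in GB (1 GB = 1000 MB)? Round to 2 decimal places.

Audio: 160 kbps = 0.160 Mbps.
Sum of rendition bitrates: (69+0.160) + (34+0.160) + (16.77+0.160) + (8.1+0.160) + (5.8+0.160) + (3.8+0.160) = 138.430 Mbps.
× 1920 s = 265,786 Mb = 33,223 MB = 33.22 GB.

33.22 GB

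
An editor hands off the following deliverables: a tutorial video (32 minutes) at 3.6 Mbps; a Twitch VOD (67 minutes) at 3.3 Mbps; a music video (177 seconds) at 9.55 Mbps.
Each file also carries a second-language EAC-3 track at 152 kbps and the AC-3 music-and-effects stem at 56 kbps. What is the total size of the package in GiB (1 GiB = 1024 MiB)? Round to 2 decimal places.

2.69 GiB

Audio total: 152 + 56 = 208 kbps = 0.208 Mbps.
tutorial video: 3.808 Mbps × 1920 s = 7311.4 Mb
Twitch VOD: 3.508 Mbps × 4020 s = 14102.2 Mb
music video: 9.758 Mbps × 177 s = 1727.2 Mb
Total: 23140.7 Mb = 2892.6 MB.
= 2.694 GiB.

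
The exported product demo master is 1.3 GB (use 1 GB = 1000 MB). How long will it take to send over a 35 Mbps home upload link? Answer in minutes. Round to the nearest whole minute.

5 minutes

File: 1.3 GB = 10400.0 Mb.
At 35 Mbps: 10400.0 / 35 = 297.1 s ≈ 4.95 minutes.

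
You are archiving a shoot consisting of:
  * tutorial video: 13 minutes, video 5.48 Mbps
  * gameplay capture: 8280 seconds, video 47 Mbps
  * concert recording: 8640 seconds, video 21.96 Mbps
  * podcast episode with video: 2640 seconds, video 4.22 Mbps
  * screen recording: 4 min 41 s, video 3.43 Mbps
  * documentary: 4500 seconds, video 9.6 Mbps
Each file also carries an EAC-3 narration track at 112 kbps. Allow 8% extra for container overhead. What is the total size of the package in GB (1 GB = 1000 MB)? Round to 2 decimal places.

Audio: 112 kbps = 0.112 Mbps.
tutorial video: 5.592 Mbps × 780 s × 1.08 = 4710.7 Mb
gameplay capture: 47.112 Mbps × 8280 s × 1.08 = 421294.3 Mb
concert recording: 22.072 Mbps × 8640 s × 1.08 = 205958.2 Mb
podcast episode with video: 4.332 Mbps × 2640 s × 1.08 = 12351.4 Mb
screen recording: 3.542 Mbps × 281 s × 1.08 = 1074.9 Mb
documentary: 9.712 Mbps × 4500 s × 1.08 = 47200.3 Mb
Total: 692589.9 Mb = 86573.7 MB.
= 86.57 GB.

86.57 GB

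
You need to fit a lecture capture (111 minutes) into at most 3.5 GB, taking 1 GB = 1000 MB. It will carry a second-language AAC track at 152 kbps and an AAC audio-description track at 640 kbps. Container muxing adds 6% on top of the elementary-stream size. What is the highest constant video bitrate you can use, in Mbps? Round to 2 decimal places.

Budget: 3.5 GB = 28000.0 Mb.
Stream payload after overhead: 28000.0 / 1.06 = 26415.1 Mb.
111 min = 6660 s
Total bitrate budget: 26415.1 Mb / 6660 s = 3.966 Mbps.
Audio total: 152 + 640 = 792 kbps = 0.792 Mbps.
Video: 3.966 − 0.792 = 3.174 Mbps.

3.17 Mbps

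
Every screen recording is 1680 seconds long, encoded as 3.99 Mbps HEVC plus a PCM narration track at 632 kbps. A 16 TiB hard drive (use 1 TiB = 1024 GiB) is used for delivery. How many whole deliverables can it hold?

18124

Audio: 632 kbps = 0.632 Mbps.
Total bitrate: 4.622 Mbps.
Per item: 4.622 Mbps × 1680 s = 7,765 Mb = 970.6 MB.
Capacity: 16 TiB = 140,737,488 Mb; 18124.69 items → 18124 complete.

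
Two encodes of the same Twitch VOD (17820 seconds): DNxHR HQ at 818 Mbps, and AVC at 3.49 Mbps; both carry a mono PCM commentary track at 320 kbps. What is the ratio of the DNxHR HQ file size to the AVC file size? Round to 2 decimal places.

Audio: 320 kbps = 0.320 Mbps.
DNxHR HQ: 818.320 Mbps × 17820 s = 14582462.4 Mb = 1822.808 GB.
AVC: 3.810 Mbps × 17820 s = 67894.2 Mb = 8.487 GB.
Ratio: 1822.808 / 8.487 = 214.782.

214.78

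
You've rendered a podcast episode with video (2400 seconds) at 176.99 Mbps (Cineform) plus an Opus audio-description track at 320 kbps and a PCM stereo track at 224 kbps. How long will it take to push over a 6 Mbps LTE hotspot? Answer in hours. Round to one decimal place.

19.7 hours

Audio total: 320 + 224 = 544 kbps = 0.544 Mbps.
Total bitrate: 177.534 Mbps.
File: 177.534 Mbps × 2400 s = 426081.6 Mb.
At 6 Mbps: 426081.6 / 6 = 71013.6 s ≈ 19.7 hours.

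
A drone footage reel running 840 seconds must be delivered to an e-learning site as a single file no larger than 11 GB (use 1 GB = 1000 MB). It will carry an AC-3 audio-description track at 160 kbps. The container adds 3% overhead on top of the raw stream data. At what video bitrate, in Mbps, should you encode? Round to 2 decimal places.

101.55 Mbps

Budget: 11 GB = 88000.0 Mb.
Stream payload after overhead: 88000.0 / 1.03 = 85436.9 Mb.
Total bitrate budget: 85436.9 Mb / 840 s = 101.711 Mbps.
Audio: 160 kbps = 0.160 Mbps.
Video: 101.711 − 0.160 = 101.551 Mbps.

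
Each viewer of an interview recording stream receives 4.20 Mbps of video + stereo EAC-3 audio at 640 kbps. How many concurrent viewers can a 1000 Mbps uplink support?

Audio: 640 kbps = 0.640 Mbps.
Per-viewer media rate: 4.840 Mbps.
1000 Mbps = 1,000 Mbps; 1,000 / 4.840 = 206.61 → 206 viewers.

206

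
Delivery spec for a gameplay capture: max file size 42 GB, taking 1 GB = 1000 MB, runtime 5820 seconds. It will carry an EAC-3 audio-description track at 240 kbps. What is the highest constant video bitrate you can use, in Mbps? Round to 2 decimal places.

57.49 Mbps

Budget: 42 GB = 336000.0 Mb.
Total bitrate budget: 336000.0 Mb / 5820 s = 57.732 Mbps.
Audio: 240 kbps = 0.240 Mbps.
Video: 57.732 − 0.240 = 57.492 Mbps.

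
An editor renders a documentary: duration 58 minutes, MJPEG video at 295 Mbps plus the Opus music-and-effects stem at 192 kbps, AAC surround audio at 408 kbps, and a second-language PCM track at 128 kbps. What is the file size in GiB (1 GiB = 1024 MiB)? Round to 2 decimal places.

119.81 GiB

58 min = 3480 s
Audio total: 192 + 408 + 128 = 728 kbps = 0.728 Mbps.
Total bitrate: 295 + 0.728 = 295.728 Mbps.
Stream data: 295.728 Mbps × 3480 s = 1029133.4 Mb.
1,029,133 Mb = 128,641,680,000 bytes ÷ 1,073,741,824 = 119.8 GiB.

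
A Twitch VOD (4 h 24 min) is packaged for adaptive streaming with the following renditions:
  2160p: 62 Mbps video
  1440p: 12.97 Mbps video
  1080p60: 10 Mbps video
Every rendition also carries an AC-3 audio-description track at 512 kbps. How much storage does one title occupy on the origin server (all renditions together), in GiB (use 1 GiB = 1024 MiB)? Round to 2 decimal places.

4 h 24 min = 264 min = 15840 s
Audio: 512 kbps = 0.512 Mbps.
Sum of rendition bitrates: (62+0.512) + (12.97+0.512) + (10+0.512) = 86.506 Mbps.
× 15840 s = 1,370,255 Mb = 171,282 MB = 159.5 GiB.

159.52 GiB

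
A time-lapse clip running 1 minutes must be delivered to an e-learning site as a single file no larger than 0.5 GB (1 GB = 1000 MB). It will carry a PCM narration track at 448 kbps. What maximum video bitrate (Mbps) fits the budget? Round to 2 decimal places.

Budget: 0.5 GB = 4000.0 Mb.
Total bitrate budget: 4000.0 Mb / 60 s = 66.667 Mbps.
Audio: 448 kbps = 0.448 Mbps.
Video: 66.667 − 0.448 = 66.219 Mbps.

66.22 Mbps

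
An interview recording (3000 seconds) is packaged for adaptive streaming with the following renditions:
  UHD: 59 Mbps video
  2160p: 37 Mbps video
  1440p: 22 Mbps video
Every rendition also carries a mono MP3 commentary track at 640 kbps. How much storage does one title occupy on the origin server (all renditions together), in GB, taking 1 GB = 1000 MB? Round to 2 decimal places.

Audio: 640 kbps = 0.640 Mbps.
Sum of rendition bitrates: (59+0.640) + (37+0.640) + (22+0.640) = 119.920 Mbps.
× 3000 s = 359,760 Mb = 44,970 MB = 44.97 GB.

44.97 GB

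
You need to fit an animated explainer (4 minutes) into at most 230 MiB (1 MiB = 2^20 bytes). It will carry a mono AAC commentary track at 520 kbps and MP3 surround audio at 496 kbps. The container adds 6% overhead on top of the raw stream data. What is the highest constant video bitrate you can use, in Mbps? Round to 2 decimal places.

Budget: 230 MiB = 1929.4 Mb.
Stream payload after overhead: 1929.4 / 1.06 = 1820.2 Mb.
4 min = 240 s
Total bitrate budget: 1820.2 Mb / 240 s = 7.584 Mbps.
Audio total: 520 + 496 = 1016 kbps = 1.016 Mbps.
Video: 7.584 − 1.016 = 6.568 Mbps.

6.57 Mbps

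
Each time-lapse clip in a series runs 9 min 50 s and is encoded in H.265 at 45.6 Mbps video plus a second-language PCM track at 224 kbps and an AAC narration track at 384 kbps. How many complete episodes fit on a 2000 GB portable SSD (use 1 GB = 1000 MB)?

586

9 min 50 s = 590 s
Audio total: 224 + 384 = 608 kbps = 0.608 Mbps.
Total bitrate: 46.208 Mbps.
Per item: 46.208 Mbps × 590 s = 27,263 Mb = 3,408 MB.
Capacity: 2000 GB = 16,000,000 Mb; 586.88 items → 586 complete.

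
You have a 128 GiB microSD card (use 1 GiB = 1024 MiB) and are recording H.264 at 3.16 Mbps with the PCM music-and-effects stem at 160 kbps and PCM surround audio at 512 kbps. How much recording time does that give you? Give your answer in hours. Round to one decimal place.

Audio total: 160 + 512 = 672 kbps = 0.672 Mbps.
Total bitrate: 3.16 + 0.672 = 3.832 Mbps.
Capacity: 128 GiB = 1,099,512 Mb.
Recording time: 1,099,512 / 3.832 = 286,929 s ≈ 79.7 hours.

79.7 hours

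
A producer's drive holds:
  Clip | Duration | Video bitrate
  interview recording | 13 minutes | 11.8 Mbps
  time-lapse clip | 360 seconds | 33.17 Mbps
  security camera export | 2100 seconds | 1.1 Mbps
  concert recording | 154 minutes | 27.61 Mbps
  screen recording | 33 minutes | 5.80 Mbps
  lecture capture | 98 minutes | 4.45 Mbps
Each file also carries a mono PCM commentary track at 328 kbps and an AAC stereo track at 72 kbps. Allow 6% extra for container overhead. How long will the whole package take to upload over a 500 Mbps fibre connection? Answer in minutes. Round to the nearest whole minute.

Audio total: 328 + 72 = 400 kbps = 0.400 Mbps.
interview recording: 12.200 Mbps × 780 s × 1.06 = 10087.0 Mb
time-lapse clip: 33.570 Mbps × 360 s × 1.06 = 12810.3 Mb
security camera export: 1.500 Mbps × 2100 s × 1.06 = 3339.0 Mb
concert recording: 28.010 Mbps × 9240 s × 1.06 = 274341.1 Mb
screen recording: 6.200 Mbps × 1980 s × 1.06 = 13012.6 Mb
lecture capture: 4.850 Mbps × 5880 s × 1.06 = 30229.1 Mb
Total: 343819.1 Mb = 42977.4 MB.
At 500 Mbps: 343819.1 / 500 = 688 s ≈ 11.5 minutes.

11 minutes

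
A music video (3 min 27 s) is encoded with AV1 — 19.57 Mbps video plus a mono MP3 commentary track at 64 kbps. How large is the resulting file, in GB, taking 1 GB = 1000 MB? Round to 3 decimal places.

0.508 GB

3 min 27 s = 207 s
Audio: 64 kbps = 0.064 Mbps.
Total bitrate: 19.57 + 0.064 = 19.634 Mbps.
Stream data: 19.634 Mbps × 207 s = 4064.2 Mb.
4,064 Mb ÷ 8 = 508.0 MB → 0.508 GB.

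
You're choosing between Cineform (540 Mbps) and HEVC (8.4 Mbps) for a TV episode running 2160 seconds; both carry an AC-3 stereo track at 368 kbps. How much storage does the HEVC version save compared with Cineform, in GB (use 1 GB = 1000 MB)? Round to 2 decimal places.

143.53 GB

Audio: 368 kbps = 0.368 Mbps.
Cineform: 540.368 Mbps × 2160 s = 1167194.9 Mb = 145.899 GB.
HEVC: 8.768 Mbps × 2160 s = 18938.9 Mb = 2.367 GB.
Saving: 145.899 − 2.367 = 143.532 GB.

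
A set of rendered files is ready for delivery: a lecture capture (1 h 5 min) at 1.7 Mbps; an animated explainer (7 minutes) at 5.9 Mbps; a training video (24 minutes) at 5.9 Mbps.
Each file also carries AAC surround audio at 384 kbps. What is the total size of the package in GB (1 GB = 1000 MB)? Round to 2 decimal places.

Audio: 384 kbps = 0.384 Mbps.
lecture capture: 2.084 Mbps × 3900 s = 8127.6 Mb
animated explainer: 6.284 Mbps × 420 s = 2639.3 Mb
training video: 6.284 Mbps × 1440 s = 9049.0 Mb
Total: 19815.8 Mb = 2477.0 MB.
= 2.477 GB.

2.48 GB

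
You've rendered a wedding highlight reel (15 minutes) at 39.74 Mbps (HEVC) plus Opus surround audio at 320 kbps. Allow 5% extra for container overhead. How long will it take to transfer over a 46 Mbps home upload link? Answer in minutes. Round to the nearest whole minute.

15 min = 900 s
Audio: 320 kbps = 0.320 Mbps.
Total bitrate: 40.060 Mbps.
File: 40.060 Mbps × 900 s = 36054.0 Mb.
With 5% container overhead: ×1.05. → 37856.7 Mb.
At 46 Mbps: 37856.7 / 46 = 823.0 s ≈ 13.7 minutes.

14 minutes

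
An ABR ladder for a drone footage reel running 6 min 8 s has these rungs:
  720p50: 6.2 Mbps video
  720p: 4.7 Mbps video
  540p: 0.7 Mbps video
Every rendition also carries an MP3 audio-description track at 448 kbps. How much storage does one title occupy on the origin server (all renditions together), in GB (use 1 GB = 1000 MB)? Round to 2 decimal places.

0.60 GB

6 min 8 s = 368 s
Audio: 448 kbps = 0.448 Mbps.
Sum of rendition bitrates: (6.2+0.448) + (4.7+0.448) + (0.7+0.448) = 12.944 Mbps.
× 368 s = 4,763 Mb = 595.4 MB = 0.5954 GB.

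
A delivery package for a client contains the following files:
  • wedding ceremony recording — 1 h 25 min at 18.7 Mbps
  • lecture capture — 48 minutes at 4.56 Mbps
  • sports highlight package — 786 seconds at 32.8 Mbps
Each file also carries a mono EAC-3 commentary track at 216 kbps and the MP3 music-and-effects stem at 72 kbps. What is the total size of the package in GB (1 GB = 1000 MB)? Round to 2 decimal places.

17.10 GB

Audio total: 216 + 72 = 288 kbps = 0.288 Mbps.
wedding ceremony recording: 18.988 Mbps × 5100 s = 96838.8 Mb
lecture capture: 4.848 Mbps × 2880 s = 13962.2 Mb
sports highlight package: 33.088 Mbps × 786 s = 26007.2 Mb
Total: 136808.2 Mb = 17101.0 MB.
= 17.10 GB.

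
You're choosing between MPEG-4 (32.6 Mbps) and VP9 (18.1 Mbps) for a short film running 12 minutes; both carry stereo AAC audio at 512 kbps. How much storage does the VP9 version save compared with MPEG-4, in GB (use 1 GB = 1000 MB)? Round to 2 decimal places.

12 min = 720 s
Audio: 512 kbps = 0.512 Mbps.
MPEG-4: 33.112 Mbps × 720 s = 23840.6 Mb = 2.980 GB.
VP9: 18.612 Mbps × 720 s = 13400.6 Mb = 1.675 GB.
Saving: 2.980 − 1.675 = 1.305 GB.

1.31 GB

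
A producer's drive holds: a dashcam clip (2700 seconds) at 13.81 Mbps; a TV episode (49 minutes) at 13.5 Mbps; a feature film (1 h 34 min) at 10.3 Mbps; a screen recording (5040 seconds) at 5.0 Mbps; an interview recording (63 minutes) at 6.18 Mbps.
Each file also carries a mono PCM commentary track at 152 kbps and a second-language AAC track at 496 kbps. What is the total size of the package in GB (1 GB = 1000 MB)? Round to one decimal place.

24.6 GB

Audio total: 152 + 496 = 648 kbps = 0.648 Mbps.
dashcam clip: 14.458 Mbps × 2700 s = 39036.6 Mb
TV episode: 14.148 Mbps × 2940 s = 41595.1 Mb
feature film: 10.948 Mbps × 5640 s = 61746.7 Mb
screen recording: 5.648 Mbps × 5040 s = 28465.9 Mb
interview recording: 6.828 Mbps × 3780 s = 25809.8 Mb
Total: 196654.2 Mb = 24581.8 MB.
= 24.58 GB.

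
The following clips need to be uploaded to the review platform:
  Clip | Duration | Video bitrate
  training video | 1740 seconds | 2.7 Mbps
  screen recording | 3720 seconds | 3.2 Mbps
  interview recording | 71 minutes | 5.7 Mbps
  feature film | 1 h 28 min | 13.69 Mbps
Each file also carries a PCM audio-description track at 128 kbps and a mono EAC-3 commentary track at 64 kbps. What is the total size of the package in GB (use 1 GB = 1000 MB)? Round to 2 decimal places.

Audio total: 128 + 64 = 192 kbps = 0.192 Mbps.
training video: 2.892 Mbps × 1740 s = 5032.1 Mb
screen recording: 3.392 Mbps × 3720 s = 12618.2 Mb
interview recording: 5.892 Mbps × 4260 s = 25099.9 Mb
feature film: 13.882 Mbps × 5280 s = 73297.0 Mb
Total: 116047.2 Mb = 14505.9 MB.
= 14.51 GB.

14.51 GB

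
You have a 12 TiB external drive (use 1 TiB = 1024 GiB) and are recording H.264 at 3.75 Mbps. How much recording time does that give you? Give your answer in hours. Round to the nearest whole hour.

7819 hours

Capacity: 12 TiB = 105,553,116 Mb.
Recording time: 105,553,116 / 3.750 = 28,147,498 s ≈ 7,819 hours.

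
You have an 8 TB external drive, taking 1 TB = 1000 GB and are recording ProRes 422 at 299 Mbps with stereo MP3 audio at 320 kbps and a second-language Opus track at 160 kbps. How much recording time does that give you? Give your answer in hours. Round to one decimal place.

Audio total: 320 + 160 = 480 kbps = 0.480 Mbps.
Total bitrate: 299 + 0.480 = 299.480 Mbps.
Capacity: 8 TB = 64,000,000 Mb.
Recording time: 64,000,000 / 299.480 = 213,704 s ≈ 59.4 hours.

59.4 hours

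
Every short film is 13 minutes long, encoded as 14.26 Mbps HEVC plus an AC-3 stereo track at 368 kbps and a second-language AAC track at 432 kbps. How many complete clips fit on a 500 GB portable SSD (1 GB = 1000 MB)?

340

13 min = 780 s
Audio total: 368 + 432 = 800 kbps = 0.800 Mbps.
Total bitrate: 15.060 Mbps.
Per item: 15.060 Mbps × 780 s = 11,747 Mb = 1,468 MB.
Capacity: 500 GB = 4,000,000 Mb; 340.52 items → 340 complete.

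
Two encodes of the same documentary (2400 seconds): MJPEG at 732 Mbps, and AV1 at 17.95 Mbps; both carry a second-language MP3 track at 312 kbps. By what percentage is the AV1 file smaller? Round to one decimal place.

Audio: 312 kbps = 0.312 Mbps.
MJPEG: 732.312 Mbps × 2400 s = 1757548.8 Mb = 204.606 GiB.
AV1: 18.262 Mbps × 2400 s = 43828.8 Mb = 5.102 GiB.
Reduction: (1 − 5.102/204.606) × 100 = 97.51%.

97.5%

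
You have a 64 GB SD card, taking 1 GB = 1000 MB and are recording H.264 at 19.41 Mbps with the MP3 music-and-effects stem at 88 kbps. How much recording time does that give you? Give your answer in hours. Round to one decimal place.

Audio: 88 kbps = 0.088 Mbps.
Total bitrate: 19.41 + 0.088 = 19.498 Mbps.
Capacity: 64 GB = 512,000 Mb.
Recording time: 512,000 / 19.498 = 26,259 s ≈ 7.29 hours.

7.3 hours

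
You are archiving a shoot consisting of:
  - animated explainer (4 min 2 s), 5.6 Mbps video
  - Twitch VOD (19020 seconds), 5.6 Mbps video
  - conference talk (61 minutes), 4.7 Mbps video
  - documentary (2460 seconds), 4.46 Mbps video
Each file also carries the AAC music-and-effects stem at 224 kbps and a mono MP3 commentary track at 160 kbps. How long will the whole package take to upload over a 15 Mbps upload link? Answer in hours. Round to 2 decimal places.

2.70 hours

Audio total: 224 + 160 = 384 kbps = 0.384 Mbps.
animated explainer: 5.984 Mbps × 242 s = 1448.1 Mb
Twitch VOD: 5.984 Mbps × 19020 s = 113815.7 Mb
conference talk: 5.084 Mbps × 3660 s = 18607.4 Mb
documentary: 4.844 Mbps × 2460 s = 11916.2 Mb
Total: 145787.5 Mb = 18223.4 MB.
At 15 Mbps: 145787.5 / 15 = 9719 s ≈ 2.7 hours.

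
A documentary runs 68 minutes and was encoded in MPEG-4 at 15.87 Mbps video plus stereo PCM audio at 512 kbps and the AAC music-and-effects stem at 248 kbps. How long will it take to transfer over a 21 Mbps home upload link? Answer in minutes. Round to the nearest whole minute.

54 minutes

68 min = 4080 s
Audio total: 512 + 248 = 760 kbps = 0.760 Mbps.
Total bitrate: 16.630 Mbps.
File: 16.630 Mbps × 4080 s = 67850.4 Mb.
At 21 Mbps: 67850.4 / 21 = 3231.0 s ≈ 53.8 minutes.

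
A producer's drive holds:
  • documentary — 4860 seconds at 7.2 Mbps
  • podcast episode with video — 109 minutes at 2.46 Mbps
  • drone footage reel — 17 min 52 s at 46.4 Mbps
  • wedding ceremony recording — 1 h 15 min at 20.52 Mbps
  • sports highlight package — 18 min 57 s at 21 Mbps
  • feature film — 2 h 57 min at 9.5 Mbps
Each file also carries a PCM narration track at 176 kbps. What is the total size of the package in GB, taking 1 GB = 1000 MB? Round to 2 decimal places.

40.37 GB

Audio: 176 kbps = 0.176 Mbps.
documentary: 7.376 Mbps × 4860 s = 35847.4 Mb
podcast episode with video: 2.636 Mbps × 6540 s = 17239.4 Mb
drone footage reel: 46.576 Mbps × 1072 s = 49929.5 Mb
wedding ceremony recording: 20.696 Mbps × 4500 s = 93132.0 Mb
sports highlight package: 21.176 Mbps × 1137 s = 24077.1 Mb
feature film: 9.676 Mbps × 10620 s = 102759.1 Mb
Total: 322984.5 Mb = 40373.1 MB.
= 40.37 GB.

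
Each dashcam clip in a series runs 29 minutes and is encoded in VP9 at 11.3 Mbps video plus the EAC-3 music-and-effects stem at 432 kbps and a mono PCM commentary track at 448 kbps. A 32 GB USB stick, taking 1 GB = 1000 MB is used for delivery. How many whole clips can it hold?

12

29 min = 1740 s
Audio total: 432 + 448 = 880 kbps = 0.880 Mbps.
Total bitrate: 12.180 Mbps.
Per item: 12.180 Mbps × 1740 s = 21,193 Mb = 2,649 MB.
Capacity: 32 GB = 256,000 Mb; 12.08 items → 12 complete.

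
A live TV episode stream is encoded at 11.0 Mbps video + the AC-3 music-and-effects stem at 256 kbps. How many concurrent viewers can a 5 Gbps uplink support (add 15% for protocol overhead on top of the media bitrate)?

Audio: 256 kbps = 0.256 Mbps.
Per-viewer media rate: 11.256 Mbps.
On the wire with 15% overhead: 12.944 Mbps.
5 Gbps = 5,000 Mbps; 5,000 / 12.944 = 386.27 → 386 viewers.

386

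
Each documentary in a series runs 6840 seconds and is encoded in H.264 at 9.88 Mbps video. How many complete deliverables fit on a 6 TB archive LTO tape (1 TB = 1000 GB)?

710

Per item: 9.880 Mbps × 6840 s = 67,579 Mb = 8,447 MB.
Capacity: 6 TB = 48,000,000 Mb; 710.28 items → 710 complete.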